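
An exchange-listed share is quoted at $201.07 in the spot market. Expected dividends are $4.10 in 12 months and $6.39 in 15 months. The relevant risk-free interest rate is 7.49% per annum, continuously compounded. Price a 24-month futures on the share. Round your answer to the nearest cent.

PV(dividends) I = 4.10·e^(−0.0749·12/12) + 6.39·e^(−0.0749·15/12)
I = 3.8041 + 5.8189 = 9.6230
F = (S − I)·e^(rT) = (201.07 − 9.6230) · e^(0.0749·24/12)
= 191.4470 · e^0.149800 = 191.4470 × 1.161602 = $222.39

$222.39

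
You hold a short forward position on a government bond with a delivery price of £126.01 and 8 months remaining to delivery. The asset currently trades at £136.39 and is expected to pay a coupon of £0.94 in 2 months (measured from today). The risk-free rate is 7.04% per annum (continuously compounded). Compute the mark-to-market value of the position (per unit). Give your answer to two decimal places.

PV(remaining coupons) I = 0.94·e^(−0.0704·2/12) = 0.9290
Current forward F = (S − I)·e^(rT) = (136.39 − 0.9290)·e^(0.0704·8/12) = 135.4610 × 1.048052 = 141.9702
Value (long) = (F − K)·e^(−rT) = (141.9702 − 126.01) × 0.954151 = 15.2284
Short position value = −(long value) = -£15.23

-£15.23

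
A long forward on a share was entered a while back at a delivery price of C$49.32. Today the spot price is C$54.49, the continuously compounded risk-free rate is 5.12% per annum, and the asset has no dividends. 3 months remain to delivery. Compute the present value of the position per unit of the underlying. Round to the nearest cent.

C$5.80

Current fair forward for the remaining 3 months: F = S·e^(r·T), r = 0.0512
F = 54.49 · e^(0.0512 × 3/12) = 54.49 × 1.012882 = 55.1919
Value of long forward = (F − K)·e^(−rT) = (55.1919 − 49.32) · e^(−0.0512·3/12)
= 5.8719 × 0.987282 = 5.80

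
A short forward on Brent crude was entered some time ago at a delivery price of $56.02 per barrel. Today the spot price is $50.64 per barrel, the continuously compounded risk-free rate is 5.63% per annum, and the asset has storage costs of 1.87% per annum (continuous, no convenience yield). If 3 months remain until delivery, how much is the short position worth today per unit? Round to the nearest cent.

$4.36 per barrel

Current fair forward for the remaining 3 months: F = S·e^((r + u)·T), (r + u) = 0.0563 + 0.0187 = 0.0750
F = 50.64 · e^(0.0750 × 3/12) = 50.64 × 1.018927 = 51.5985
Value of long forward = (F − K)·e^(−rT) = (51.5985 − 56.02) · e^(−0.0563·3/12)
= -4.4215 × 0.986024 = -4.36
Short position value = −(long value) = $4.36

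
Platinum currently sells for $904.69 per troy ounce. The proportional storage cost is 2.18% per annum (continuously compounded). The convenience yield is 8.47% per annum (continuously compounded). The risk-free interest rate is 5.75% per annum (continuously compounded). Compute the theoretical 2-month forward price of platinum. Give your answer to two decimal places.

Net carry = r + u − y = 0.0575 + 0.0218 − 0.0847 = -0.0054
F = S·e^((r+u−y)T) = 904.69 · e^(-0.0054 × 2/12) = 904.69 · e^-0.000900
= 904.69 × 0.999100 = $903.88 per troy ounce

$903.88 per troy ounce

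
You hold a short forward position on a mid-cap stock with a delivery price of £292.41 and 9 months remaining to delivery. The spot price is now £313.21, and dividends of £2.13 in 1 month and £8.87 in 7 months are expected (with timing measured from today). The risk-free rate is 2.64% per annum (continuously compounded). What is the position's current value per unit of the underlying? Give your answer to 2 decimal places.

-£15.67

PV(remaining dividends) I = 2.13·e^(−0.0264·1/12) + 8.87·e^(−0.0264·7/12) = 10.8598
Current forward F = (S − I)·e^(rT) = (313.21 − 10.8598)·e^(0.0264·9/12) = 302.3502 × 1.019997 = 308.3963
Value (long) = (F − K)·e^(−rT) = (308.3963 − 292.41) × 0.980395 = 15.6729
Short position value = −(long value) = -£15.67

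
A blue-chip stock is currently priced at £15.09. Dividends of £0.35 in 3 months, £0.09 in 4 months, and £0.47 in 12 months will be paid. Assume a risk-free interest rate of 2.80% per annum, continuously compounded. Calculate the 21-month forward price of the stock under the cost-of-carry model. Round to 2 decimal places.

PV(dividends) I = 0.35·e^(−0.0280·3/12) + 0.09·e^(−0.0280·4/12) + 0.47·e^(−0.0280·12/12)
I = 0.3476 + 0.0892 + 0.4570 = 0.8938
F = (S − I)·e^(rT) = (15.09 − 0.8938) · e^(0.0280·21/12)
= 14.1962 · e^0.049000 = 14.1962 × 1.050220 = £14.91

£14.91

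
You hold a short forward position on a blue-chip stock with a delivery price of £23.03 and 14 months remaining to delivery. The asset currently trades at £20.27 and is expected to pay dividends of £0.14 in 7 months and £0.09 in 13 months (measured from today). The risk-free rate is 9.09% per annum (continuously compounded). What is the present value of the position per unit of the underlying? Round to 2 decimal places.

PV(remaining dividends) I = 0.14·e^(−0.0909·7/12) + 0.09·e^(−0.0909·13/12) = 0.2143
Current forward F = (S − I)·e^(rT) = (20.27 − 0.2143)·e^(0.0909·14/12) = 20.0557 × 1.111877 = 22.2995
Value (long) = (F − K)·e^(−rT) = (22.2995 − 23.03) × 0.899380 = -0.6570
Short position value = −(long value) = £0.66

£0.66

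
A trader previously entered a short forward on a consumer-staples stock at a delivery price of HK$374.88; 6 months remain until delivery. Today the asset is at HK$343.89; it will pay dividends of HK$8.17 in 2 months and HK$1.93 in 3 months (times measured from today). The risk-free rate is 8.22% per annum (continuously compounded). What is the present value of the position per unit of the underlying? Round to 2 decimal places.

HK$25.84

PV(remaining dividends) I = 8.17·e^(−0.0822·2/12) + 1.93·e^(−0.0822·3/12) = 9.9496
Current forward F = (S − I)·e^(rT) = (343.89 − 9.9496)·e^(0.0822·6/12) = 333.9404 × 1.041956 = 347.9512
Value (long) = (F − K)·e^(−rT) = (347.9512 − 374.88) × 0.959733 = -25.8445
Short position value = −(long value) = HK$25.84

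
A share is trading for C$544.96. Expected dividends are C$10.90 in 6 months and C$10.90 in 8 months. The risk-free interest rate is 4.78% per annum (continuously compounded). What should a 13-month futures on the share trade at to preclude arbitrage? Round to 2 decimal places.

PV(dividends) I = 10.90·e^(−0.0478·6/12) + 10.90·e^(−0.0478·8/12)
I = 10.6426 + 10.5581 = 21.2007
F = (S − I)·e^(rT) = (544.96 − 21.2007) · e^(0.0478·13/12)
= 523.7593 · e^0.051783 = 523.7593 × 1.053147 = C$551.60

C$551.60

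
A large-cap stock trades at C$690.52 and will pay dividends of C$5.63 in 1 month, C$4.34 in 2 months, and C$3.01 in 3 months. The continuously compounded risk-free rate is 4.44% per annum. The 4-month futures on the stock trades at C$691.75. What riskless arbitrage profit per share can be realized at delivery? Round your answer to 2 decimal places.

C$4.02 per share

PV(dividends) I = 5.63·e^(−0.0444·1/12) + 4.34·e^(−0.0444·2/12) + 3.01·e^(−0.0444·3/12) = 12.8940
Fair futures F* = (S − I)·e^(rT) = (690.52 − 12.8940)·e^0.014800 = 677.6260 × 1.014910 = 687.7294
Market C$691.75 > fair 687.7294: forward overpriced → cash-and-carry (borrow at r, buy the stock and collect the dividends, short the forward).
Profit at T = |F_mkt − F*| = |691.75 − 687.7294| = C$4.02 per share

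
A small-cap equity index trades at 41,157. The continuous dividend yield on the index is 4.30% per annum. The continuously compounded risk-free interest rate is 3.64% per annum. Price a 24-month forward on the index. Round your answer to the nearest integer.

40,617

F = S·e^((r − q)T) = 41157 · e^((0.0364 − 0.0430) × 24/12)
= 41157 · e^-0.013200 = 41157 × 0.986887
F = 40,617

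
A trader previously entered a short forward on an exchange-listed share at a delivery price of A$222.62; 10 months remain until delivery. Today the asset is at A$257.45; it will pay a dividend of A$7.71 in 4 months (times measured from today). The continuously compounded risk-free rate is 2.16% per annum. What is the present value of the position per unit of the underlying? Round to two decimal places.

-A$31.15

PV(remaining dividends) I = 7.71·e^(−0.0216·4/12) = 7.6547
Current forward F = (S − I)·e^(rT) = (257.45 − 7.6547)·e^(0.0216·10/12) = 249.7953 × 1.018163 = 254.3323
Value (long) = (F − K)·e^(−rT) = (254.3323 − 222.62) × 0.982161 = 31.1466
Short position value = −(long value) = -A$31.15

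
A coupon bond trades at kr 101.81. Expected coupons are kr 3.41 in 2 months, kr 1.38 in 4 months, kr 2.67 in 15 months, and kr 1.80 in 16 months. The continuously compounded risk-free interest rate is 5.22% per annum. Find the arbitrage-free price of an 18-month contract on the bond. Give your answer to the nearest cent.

PV(coupons) I = 3.41·e^(−0.0522·2/12) + 1.38·e^(−0.0522·4/12) + 2.67·e^(−0.0522·15/12) + 1.80·e^(−0.0522·16/12)
I = 3.3805 + 1.3562 + 2.5013 + 1.6790 = 8.9170
F = (S − I)·e^(rT) = (101.81 − 8.9170) · e^(0.0522·18/12)
= 92.8930 · e^0.078300 = 92.8930 × 1.081447 = kr 100.46

kr 100.46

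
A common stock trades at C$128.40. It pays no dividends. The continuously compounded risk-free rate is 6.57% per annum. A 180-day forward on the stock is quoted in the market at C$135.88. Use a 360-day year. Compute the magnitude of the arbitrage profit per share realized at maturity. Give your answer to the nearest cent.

Fair forward: F* = S·e^(carry·T), with carry = r = 0.0657
F* = 128.40 · e^(0.0657 × 180/360) = 128.40 · e^0.032850 = 128.40 × 1.033396 = C$132.6880
Market C$135.88 > fair C$132.6880: forward overpriced → cash-and-carry (buy spot, short the forward).
At maturity, profit = |F_mkt − F*| = |135.88 − 132.6880| = C$3.19 per share

C$3.19 per share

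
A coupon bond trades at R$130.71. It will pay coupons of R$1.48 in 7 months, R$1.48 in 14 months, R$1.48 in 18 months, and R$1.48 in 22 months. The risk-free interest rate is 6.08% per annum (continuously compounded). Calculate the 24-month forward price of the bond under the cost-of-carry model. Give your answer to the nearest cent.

PV(coupons) I = 1.48·e^(−0.0608·7/12) + 1.48·e^(−0.0608·14/12) + 1.48·e^(−0.0608·18/12) + 1.48·e^(−0.0608·22/12)
I = 1.4284 + 1.3787 + 1.3510 + 1.3239 = 5.4820
F = (S − I)·e^(rT) = (130.71 − 5.4820) · e^(0.0608·24/12)
= 125.2280 · e^0.121600 = 125.2280 × 1.129302 = R$141.42

R$141.42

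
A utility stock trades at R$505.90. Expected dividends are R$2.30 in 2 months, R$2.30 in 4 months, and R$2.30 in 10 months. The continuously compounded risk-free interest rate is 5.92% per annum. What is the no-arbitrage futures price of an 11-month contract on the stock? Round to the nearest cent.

R$527.02

PV(dividends) I = 2.30·e^(−0.0592·2/12) + 2.30·e^(−0.0592·4/12) + 2.30·e^(−0.0592·10/12)
I = 2.2774 + 2.2551 + 2.1893 = 6.7218
F = (S − I)·e^(rT) = (505.90 − 6.7218) · e^(0.0592·11/12)
= 499.1782 · e^0.054267 = 499.1782 × 1.055766 = R$527.02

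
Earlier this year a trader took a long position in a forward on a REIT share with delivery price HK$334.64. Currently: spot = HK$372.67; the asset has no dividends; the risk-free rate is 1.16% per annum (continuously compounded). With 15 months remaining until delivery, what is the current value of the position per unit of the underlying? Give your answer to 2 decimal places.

Current fair forward for the remaining 15 months: F = S·e^(r·T), r = 0.0116
F = 372.67 · e^(0.0116 × 15/12) = 372.67 × 1.014606 = 378.1132
Value of long forward = (F − K)·e^(−rT) = (378.1132 − 334.64) · e^(−0.0116·15/12)
= 43.4732 × 0.985605 = 42.85

HK$42.85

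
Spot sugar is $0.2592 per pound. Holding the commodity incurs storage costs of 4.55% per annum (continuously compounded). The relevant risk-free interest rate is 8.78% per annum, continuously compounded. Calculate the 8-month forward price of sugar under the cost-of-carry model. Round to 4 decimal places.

Net carry = r + u − y = 0.0878 + 0.0455 − 0.0000 = 0.1333
F = S·e^((r+u−y)T) = 0.2592 · e^(0.1333 × 8/12) = 0.2592 · e^0.088867
= 0.2592 × 1.092935 = $0.2833 per pound

$0.2833 per pound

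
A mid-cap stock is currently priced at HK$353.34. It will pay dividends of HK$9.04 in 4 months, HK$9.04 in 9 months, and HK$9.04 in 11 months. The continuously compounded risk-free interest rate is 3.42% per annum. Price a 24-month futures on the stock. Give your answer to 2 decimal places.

PV(dividends) I = 9.04·e^(−0.0342·4/12) + 9.04·e^(−0.0342·9/12) + 9.04·e^(−0.0342·11/12)
I = 8.9375 + 8.8111 + 8.7610 = 26.5096
F = (S − I)·e^(rT) = (353.34 − 26.5096) · e^(0.0342·24/12)
= 326.8304 · e^0.068400 = 326.8304 × 1.070794 = HK$349.97

HK$349.97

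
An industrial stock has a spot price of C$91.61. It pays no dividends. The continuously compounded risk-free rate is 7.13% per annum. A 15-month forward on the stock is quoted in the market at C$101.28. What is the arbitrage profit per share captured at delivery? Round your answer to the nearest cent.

C$1.13 per share

Fair forward: F* = S·e^(carry·T), with carry = r = 0.0713
F* = 91.61 · e^(0.0713 × 15/12) = 91.61 · e^0.089125 = 91.61 × 1.093217 = C$100.1496
Market C$101.28 > fair C$100.1496: forward overpriced → cash-and-carry (buy spot, short the forward).
At maturity, profit = |F_mkt − F*| = |101.28 − 100.1496| = C$1.13 per share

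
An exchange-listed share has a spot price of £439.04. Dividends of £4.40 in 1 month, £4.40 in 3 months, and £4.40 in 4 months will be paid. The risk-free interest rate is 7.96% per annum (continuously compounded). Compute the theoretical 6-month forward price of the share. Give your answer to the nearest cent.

£443.37

PV(dividends) I = 4.40·e^(−0.0796·1/12) + 4.40·e^(−0.0796·3/12) + 4.40·e^(−0.0796·4/12)
I = 4.3709 + 4.3133 + 4.2848 = 12.9690
F = (S − I)·e^(rT) = (439.04 − 12.9690) · e^(0.0796·6/12)
= 426.0710 · e^0.039800 = 426.0710 × 1.040603 = £443.37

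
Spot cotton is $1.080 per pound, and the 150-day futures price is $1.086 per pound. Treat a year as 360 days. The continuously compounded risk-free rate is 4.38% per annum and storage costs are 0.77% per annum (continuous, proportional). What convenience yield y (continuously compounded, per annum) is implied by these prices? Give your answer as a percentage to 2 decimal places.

3.82%

F = S·e^((r+u−y)T) ⇒ (r+u−y) = ln(F/S)/T
ln(1.086/1.080) = 0.005540; /T ⇒ 0.013296
y = r + u − ln(F/S)/T = 0.0438 + 0.0077 − 0.013296 = 0.038204
y = 3.82%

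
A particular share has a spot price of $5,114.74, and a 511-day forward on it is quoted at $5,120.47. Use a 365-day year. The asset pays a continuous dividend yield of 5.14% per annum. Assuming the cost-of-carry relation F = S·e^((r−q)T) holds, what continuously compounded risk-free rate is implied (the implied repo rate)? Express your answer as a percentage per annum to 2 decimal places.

5.22%

From F = S·e^((r−q)T): (r − q) = ln(F/S)/T
ln(5120.47/5114.74) = ln(1.001120) = 0.001119
(r − q) = 0.001119 / (511/365) = 0.000799
r = ln(F/S)/T + q = 0.000799 + 0.0514 = 0.052199
r = 5.22%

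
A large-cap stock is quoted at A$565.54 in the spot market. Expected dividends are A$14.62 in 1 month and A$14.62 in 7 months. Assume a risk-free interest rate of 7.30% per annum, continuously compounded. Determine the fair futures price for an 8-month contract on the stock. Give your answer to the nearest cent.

PV(dividends) I = 14.62·e^(−0.0730·1/12) + 14.62·e^(−0.0730·7/12)
I = 14.5313 + 14.0105 = 28.5418
F = (S − I)·e^(rT) = (565.54 − 28.5418) · e^(0.0730·8/12)
= 536.9982 · e^0.048667 = 536.9982 × 1.049871 = A$563.78

A$563.78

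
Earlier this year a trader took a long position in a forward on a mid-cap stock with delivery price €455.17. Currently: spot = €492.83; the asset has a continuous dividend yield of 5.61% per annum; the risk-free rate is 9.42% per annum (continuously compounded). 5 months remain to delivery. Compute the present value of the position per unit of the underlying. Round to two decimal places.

€43.79

Current fair forward for the remaining 5 months: F = S·e^((r − q)·T), (r − q) = 0.0942 − 0.0561 = 0.0381
F = 492.83 · e^(0.0381 × 5/12) = 492.83 × 1.016002 = 500.7163
Value of long forward = (F − K)·e^(−rT) = (500.7163 − 455.17) · e^(−0.0942·5/12)
= 45.5463 × 0.961510 = 43.79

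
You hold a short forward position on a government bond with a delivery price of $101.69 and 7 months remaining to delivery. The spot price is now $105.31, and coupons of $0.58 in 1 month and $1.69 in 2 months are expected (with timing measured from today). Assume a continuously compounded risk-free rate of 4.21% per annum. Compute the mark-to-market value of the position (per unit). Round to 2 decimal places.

PV(remaining coupons) I = 0.58·e^(−0.0421·1/12) + 1.69·e^(−0.0421·2/12) = 2.2562
Current forward F = (S − I)·e^(rT) = (105.31 − 2.2562)·e^(0.0421·7/12) = 103.0538 × 1.024862 = 105.6159
Value (long) = (F − K)·e^(−rT) = (105.6159 − 101.69) × 0.975741 = 3.8307
Short position value = −(long value) = -$3.83

-$3.83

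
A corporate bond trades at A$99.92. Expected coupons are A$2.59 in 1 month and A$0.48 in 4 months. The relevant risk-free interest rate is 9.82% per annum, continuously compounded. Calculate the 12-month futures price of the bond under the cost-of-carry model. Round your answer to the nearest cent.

A$106.88

PV(coupons) I = 2.59·e^(−0.0982·1/12) + 0.48·e^(−0.0982·4/12)
I = 2.5689 + 0.4645 = 3.0334
F = (S − I)·e^(rT) = (99.92 − 3.0334) · e^(0.0982·12/12)
= 96.8866 · e^0.098200 = 96.8866 × 1.103183 = A$106.88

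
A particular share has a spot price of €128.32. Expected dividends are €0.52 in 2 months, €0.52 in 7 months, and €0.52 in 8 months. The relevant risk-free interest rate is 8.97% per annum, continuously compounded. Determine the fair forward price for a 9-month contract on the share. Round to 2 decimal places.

€135.65

PV(dividends) I = 0.52·e^(−0.0897·2/12) + 0.52·e^(−0.0897·7/12) + 0.52·e^(−0.0897·8/12)
I = 0.5123 + 0.4935 + 0.4898 = 1.4956
F = (S − I)·e^(rT) = (128.32 − 1.4956) · e^(0.0897·9/12)
= 126.8244 · e^0.067275 = 126.8244 × 1.069590 = €135.65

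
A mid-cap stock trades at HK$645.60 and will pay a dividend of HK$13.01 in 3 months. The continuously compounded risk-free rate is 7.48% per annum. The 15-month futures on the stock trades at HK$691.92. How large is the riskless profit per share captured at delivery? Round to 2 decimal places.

PV(dividends) I = 13.01·e^(−0.0748·3/12) = 12.7690
Fair futures F* = (S − I)·e^(rT) = (645.60 − 12.7690)·e^0.093500 = 632.8310 × 1.098011 = 694.8554
Market HK$691.92 < fair 694.8554: forward underpriced → reverse cash-and-carry (short the stock, invest proceeds at r, pay the dividends, go long the forward).
Profit at T = |F_mkt − F*| = |691.92 − 694.8554| = HK$2.94 per share

HK$2.94 per share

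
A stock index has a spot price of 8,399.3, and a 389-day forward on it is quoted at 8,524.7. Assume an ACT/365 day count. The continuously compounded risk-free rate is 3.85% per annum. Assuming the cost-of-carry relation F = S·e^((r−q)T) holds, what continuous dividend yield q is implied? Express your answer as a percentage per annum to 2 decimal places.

From F = S·e^((r−q)T): (r − q) = ln(F/S)/T
ln(8524.7/8399.3) = ln(1.014930) = 0.014820
(r − q) = 0.014820 / (389/365) = 0.013906
q = r − ln(F/S)/T = 0.0385 − 0.013906 = 0.024594
q = 2.46%

2.46%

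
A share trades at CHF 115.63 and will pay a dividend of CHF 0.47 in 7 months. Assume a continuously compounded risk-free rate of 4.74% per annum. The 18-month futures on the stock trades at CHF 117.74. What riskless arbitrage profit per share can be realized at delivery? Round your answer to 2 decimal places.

PV(dividends) I = 0.47·e^(−0.0474·7/12) = 0.4572
Fair futures F* = (S − I)·e^(rT) = (115.63 − 0.4572)·e^0.071100 = 115.1728 × 1.073689 = 123.6598
Market CHF 117.74 < fair 123.6598: forward underpriced → reverse cash-and-carry (short the stock, invest proceeds at r, pay the dividends, go long the forward).
Profit at T = |F_mkt − F*| = |117.74 − 123.6598| = CHF 5.92 per share

CHF 5.92 per share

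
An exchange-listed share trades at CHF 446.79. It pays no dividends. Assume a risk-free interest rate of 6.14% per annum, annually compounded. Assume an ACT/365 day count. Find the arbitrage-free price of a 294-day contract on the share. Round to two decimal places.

CHF 468.76

F = S · (1+r)^T
= 446.79 × 1.049168
F = CHF 468.76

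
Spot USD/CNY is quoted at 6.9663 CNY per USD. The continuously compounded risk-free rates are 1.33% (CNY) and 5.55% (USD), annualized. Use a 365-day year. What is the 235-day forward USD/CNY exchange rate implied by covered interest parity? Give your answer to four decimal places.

F = S·e^((r_CNY − r_USD)T) = 6.9663 · e^((0.0133 − 0.0555) × 235/365)
= 6.9663 · e^-0.027170 = 6.9663 × 0.973196
F = 6.7796 CNY per USD

6.7796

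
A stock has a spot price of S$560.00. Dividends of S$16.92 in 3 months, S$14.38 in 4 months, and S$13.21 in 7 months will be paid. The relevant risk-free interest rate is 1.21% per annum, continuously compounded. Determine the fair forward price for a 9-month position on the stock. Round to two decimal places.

PV(dividends) I = 16.92·e^(−0.0121·3/12) + 14.38·e^(−0.0121·4/12) + 13.21·e^(−0.0121·7/12)
I = 16.8689 + 14.3221 + 13.1171 = 44.3081
F = (S − I)·e^(rT) = (560.00 − 44.3081) · e^(0.0121·9/12)
= 515.6919 · e^0.009075 = 515.6919 × 1.009116 = S$520.39

S$520.39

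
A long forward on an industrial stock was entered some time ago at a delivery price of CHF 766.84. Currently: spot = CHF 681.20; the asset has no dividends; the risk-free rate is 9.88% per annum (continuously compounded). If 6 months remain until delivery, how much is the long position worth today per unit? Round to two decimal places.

Current fair forward for the remaining 6 months: F = S·e^(r·T), r = 0.0988
F = 681.20 · e^(0.0988 × 6/12) = 681.20 × 1.050641 = 715.6966
Value of long forward = (F − K)·e^(−rT) = (715.6966 − 766.84) · e^(−0.0988·6/12)
= -51.1434 × 0.951800 = -48.68

-CHF 48.68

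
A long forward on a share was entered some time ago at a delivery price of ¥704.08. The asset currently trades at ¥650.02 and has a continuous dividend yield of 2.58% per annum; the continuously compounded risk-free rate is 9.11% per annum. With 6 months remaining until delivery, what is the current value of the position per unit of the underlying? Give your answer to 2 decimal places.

-¥31.04

Current fair forward for the remaining 6 months: F = S·e^((r − q)·T), (r − q) = 0.0911 − 0.0258 = 0.0653
F = 650.02 · e^(0.0653 × 6/12) = 650.02 × 1.033189 = 671.5935
Value of long forward = (F − K)·e^(−rT) = (671.5935 − 704.08) · e^(−0.0911·6/12)
= -32.4865 × 0.955472 = -31.04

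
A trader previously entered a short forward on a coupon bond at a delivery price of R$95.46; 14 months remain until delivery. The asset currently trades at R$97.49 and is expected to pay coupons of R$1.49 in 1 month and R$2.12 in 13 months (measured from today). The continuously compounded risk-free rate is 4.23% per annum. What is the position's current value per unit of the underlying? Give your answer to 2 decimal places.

PV(remaining coupons) I = 1.49·e^(−0.0423·1/12) + 2.12·e^(−0.0423·13/12) = 3.5098
Current forward F = (S − I)·e^(rT) = (97.49 − 3.5098)·e^(0.0423·14/12) = 93.9802 × 1.050588 = 98.7345
Value (long) = (F − K)·e^(−rT) = (98.7345 − 95.46) × 0.951848 = 3.1168
Short position value = −(long value) = -R$3.12

-R$3.12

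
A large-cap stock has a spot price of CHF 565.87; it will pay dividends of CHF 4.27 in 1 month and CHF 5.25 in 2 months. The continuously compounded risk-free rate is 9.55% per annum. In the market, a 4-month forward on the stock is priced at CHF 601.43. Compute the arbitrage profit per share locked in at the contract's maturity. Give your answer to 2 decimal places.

CHF 26.96 per share

PV(dividends) I = 4.27·e^(−0.0955·1/12) + 5.25·e^(−0.0955·2/12) = 9.4033
Fair forward F* = (S − I)·e^(rT) = (565.87 − 9.4033)·e^0.031833 = 556.4667 × 1.032345 = 574.4656
Market CHF 601.43 > fair 574.4656: forward overpriced → cash-and-carry (borrow at r, buy the stock and collect the dividends, short the forward).
Profit at T = |F_mkt − F*| = |601.43 − 574.4656| = CHF 26.96 per share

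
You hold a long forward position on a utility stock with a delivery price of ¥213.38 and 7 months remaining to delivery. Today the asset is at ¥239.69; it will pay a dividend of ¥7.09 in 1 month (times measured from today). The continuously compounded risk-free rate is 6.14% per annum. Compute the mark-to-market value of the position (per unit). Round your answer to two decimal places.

PV(remaining dividends) I = 7.09·e^(−0.0614·1/12) = 7.0538
Current forward F = (S − I)·e^(rT) = (239.69 − 7.0538)·e^(0.0614·7/12) = 232.6362 × 1.036466 = 241.1195
Value (long) = (F − K)·e^(−rT) = (241.1195 − 213.38) × 0.964817 = 26.7635
Value = ¥26.76

¥26.76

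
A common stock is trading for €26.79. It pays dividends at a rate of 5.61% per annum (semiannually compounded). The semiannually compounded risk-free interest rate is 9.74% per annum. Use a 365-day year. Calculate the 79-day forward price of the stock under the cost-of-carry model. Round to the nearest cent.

€27.02

F = S · (1+r/2)^(2T) / (1+q/2)^(2T)
= 26.79 × 1.020797 / 1.012047 = 26.79 × 1.008646
F = €27.02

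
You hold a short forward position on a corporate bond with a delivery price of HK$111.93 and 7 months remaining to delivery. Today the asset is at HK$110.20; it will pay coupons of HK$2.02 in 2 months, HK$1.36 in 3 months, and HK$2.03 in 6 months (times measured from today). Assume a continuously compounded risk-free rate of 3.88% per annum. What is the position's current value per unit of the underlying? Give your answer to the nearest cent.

HK$4.57

PV(remaining coupons) I = 2.02·e^(−0.0388·2/12) + 1.36·e^(−0.0388·3/12) + 2.03·e^(−0.0388·6/12) = 5.3448
Current forward F = (S − I)·e^(rT) = (110.20 − 5.3448)·e^(0.0388·7/12) = 104.8552 × 1.022891 = 107.2554
Value (long) = (F − K)·e^(−rT) = (107.2554 − 111.93) × 0.977621 = -4.5700
Short position value = −(long value) = HK$4.57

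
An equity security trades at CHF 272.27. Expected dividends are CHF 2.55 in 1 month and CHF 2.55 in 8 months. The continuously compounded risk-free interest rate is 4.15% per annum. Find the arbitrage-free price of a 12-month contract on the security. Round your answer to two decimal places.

PV(dividends) I = 2.55·e^(−0.0415·1/12) + 2.55·e^(−0.0415·8/12)
I = 2.5412 + 2.4804 = 5.0216
F = (S − I)·e^(rT) = (272.27 − 5.0216) · e^(0.0415·12/12)
= 267.2484 · e^0.041500 = 267.2484 × 1.042373 = CHF 278.57

CHF 278.57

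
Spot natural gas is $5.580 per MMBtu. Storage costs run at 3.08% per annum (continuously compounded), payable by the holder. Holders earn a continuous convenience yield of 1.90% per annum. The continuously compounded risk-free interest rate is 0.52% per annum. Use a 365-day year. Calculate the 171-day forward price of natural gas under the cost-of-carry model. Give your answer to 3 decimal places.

$5.625 per MMBtu

Net carry = r + u − y = 0.0052 + 0.0308 − 0.0190 = 0.0170
F = S·e^((r+u−y)T) = 5.580 · e^(0.0170 × 171/365) = 5.580 · e^0.007964
= 5.580 × 1.007996 = $5.625 per MMBtu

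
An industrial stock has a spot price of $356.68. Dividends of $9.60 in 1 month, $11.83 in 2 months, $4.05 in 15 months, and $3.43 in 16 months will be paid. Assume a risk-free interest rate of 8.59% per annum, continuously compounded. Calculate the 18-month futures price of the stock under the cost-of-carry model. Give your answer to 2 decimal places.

$374.01

PV(dividends) I = 9.60·e^(−0.0859·1/12) + 11.83·e^(−0.0859·2/12) + 4.05·e^(−0.0859·15/12) + 3.43·e^(−0.0859·16/12)
I = 9.5315 + 11.6618 + 3.6377 + 3.0588 = 27.8898
F = (S − I)·e^(rT) = (356.68 − 27.8898) · e^(0.0859·18/12)
= 328.7902 · e^0.128850 = 328.7902 × 1.137519 = $374.01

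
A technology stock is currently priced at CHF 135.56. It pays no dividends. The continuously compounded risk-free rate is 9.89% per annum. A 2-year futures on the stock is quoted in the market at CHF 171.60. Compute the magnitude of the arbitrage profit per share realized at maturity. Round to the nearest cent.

CHF 6.39 per share

Fair futures: F* = S·e^(carry·T), with carry = r = 0.0989
F* = 135.56 · e^(0.0989 × 2) = 135.56 · e^0.197800 = 135.56 × 1.218719 = CHF 165.2095
Market CHF 171.60 > fair CHF 165.2095: forward overpriced → cash-and-carry (buy spot, short the forward).
At maturity, profit = |F_mkt − F*| = |171.60 − 165.2095| = CHF 6.39 per share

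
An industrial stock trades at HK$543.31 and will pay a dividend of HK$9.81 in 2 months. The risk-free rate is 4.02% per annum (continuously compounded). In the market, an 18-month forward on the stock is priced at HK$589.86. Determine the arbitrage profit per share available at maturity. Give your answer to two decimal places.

PV(dividends) I = 9.81·e^(−0.0402·2/12) = 9.7445
Fair forward F* = (S − I)·e^(rT) = (543.31 − 9.7445)·e^0.060300 = 533.5655 × 1.062155 = 566.7293
Market HK$589.86 > fair 566.7293: forward overpriced → cash-and-carry (borrow at r, buy the stock and collect the dividends, short the forward).
Profit at T = |F_mkt − F*| = |589.86 − 566.7293| = HK$23.13 per share

HK$23.13 per share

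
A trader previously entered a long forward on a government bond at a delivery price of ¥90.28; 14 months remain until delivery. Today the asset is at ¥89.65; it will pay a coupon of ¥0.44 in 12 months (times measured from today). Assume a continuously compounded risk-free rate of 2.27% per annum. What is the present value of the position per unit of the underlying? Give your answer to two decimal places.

¥1.30

PV(remaining coupons) I = 0.44·e^(−0.0227·12/12) = 0.4301
Current forward F = (S − I)·e^(rT) = (89.65 − 0.4301)·e^(0.0227·14/12) = 89.2199 × 1.026837 = 91.6143
Value (long) = (F − K)·e^(−rT) = (91.6143 − 90.28) × 0.973864 = 1.2994
Value = ¥1.30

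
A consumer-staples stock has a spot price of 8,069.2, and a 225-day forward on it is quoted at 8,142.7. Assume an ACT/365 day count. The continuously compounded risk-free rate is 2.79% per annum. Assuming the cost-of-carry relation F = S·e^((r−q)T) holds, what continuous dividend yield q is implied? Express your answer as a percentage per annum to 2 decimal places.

1.32%

From F = S·e^((r−q)T): (r − q) = ln(F/S)/T
ln(8142.7/8069.2) = ln(1.009109) = 0.009068
(r − q) = 0.009068 / (225/365) = 0.014710
q = r − ln(F/S)/T = 0.0279 − 0.014710 = 0.013190
q = 1.32%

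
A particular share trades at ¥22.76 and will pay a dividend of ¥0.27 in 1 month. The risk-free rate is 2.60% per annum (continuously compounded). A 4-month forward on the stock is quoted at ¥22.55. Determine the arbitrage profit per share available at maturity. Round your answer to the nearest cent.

¥0.14 per share

PV(dividends) I = 0.27·e^(−0.0260·1/12) = 0.2694
Fair forward F* = (S − I)·e^(rT) = (22.76 − 0.2694)·e^0.008667 = 22.4906 × 1.008705 = 22.6864
Market ¥22.55 < fair 22.6864: forward underpriced → reverse cash-and-carry (short the stock, invest proceeds at r, pay the dividends, go long the forward).
Profit at T = |F_mkt − F*| = |22.55 − 22.6864| = ¥0.14 per share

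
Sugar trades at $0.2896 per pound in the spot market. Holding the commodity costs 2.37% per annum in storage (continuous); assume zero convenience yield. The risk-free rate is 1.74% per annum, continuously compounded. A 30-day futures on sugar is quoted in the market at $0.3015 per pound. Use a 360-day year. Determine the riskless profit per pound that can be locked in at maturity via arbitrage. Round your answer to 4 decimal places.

Fair futures: F* = S·e^(carry·T), with carry = (r + u) = 0.0174 + 0.0237 = 0.0411
F* = 0.2896 · e^(0.0411 × 30/360) = 0.2896 · e^0.003425 = 0.2896 × 1.003431 = $0.2906
Market $0.3015 > fair $0.2906: forward overpriced → cash-and-carry (buy spot, short the forward).
At maturity, profit = |F_mkt − F*| = |0.3015 − 0.2906| = $0.0109 per pound

$0.0109 per pound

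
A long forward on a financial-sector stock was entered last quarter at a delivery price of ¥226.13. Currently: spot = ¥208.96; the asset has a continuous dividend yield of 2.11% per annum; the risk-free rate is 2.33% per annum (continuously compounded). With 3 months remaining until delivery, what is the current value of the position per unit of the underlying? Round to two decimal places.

Current fair forward for the remaining 3 months: F = S·e^((r − q)·T), (r − q) = 0.0233 − 0.0211 = 0.0022
F = 208.96 · e^(0.0022 × 3/12) = 208.96 × 1.000550 = 209.0749
Value of long forward = (F − K)·e^(−rT) = (209.0749 − 226.13) · e^(−0.0233·3/12)
= -17.0551 × 0.994192 = -16.96

-¥16.96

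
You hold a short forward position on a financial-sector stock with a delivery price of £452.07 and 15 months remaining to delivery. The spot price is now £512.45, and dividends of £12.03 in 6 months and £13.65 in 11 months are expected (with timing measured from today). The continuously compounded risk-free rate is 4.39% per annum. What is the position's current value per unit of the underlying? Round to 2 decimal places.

-£59.64

PV(remaining dividends) I = 12.03·e^(−0.0439·6/12) + 13.65·e^(−0.0439·11/12) = 24.8804
Current forward F = (S − I)·e^(rT) = (512.45 − 24.8804)·e^(0.0439·15/12) = 487.5696 × 1.056409 = 515.0729
Value (long) = (F − K)·e^(−rT) = (515.0729 − 452.07) × 0.946603 = 59.6387
Short position value = −(long value) = -£59.64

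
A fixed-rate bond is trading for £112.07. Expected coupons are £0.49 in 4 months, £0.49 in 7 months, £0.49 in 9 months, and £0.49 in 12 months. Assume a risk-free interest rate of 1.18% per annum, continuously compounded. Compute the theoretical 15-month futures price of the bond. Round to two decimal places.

PV(coupons) I = 0.49·e^(−0.0118·4/12) + 0.49·e^(−0.0118·7/12) + 0.49·e^(−0.0118·9/12) + 0.49·e^(−0.0118·12/12)
I = 0.4881 + 0.4866 + 0.4857 + 0.4843 = 1.9447
F = (S − I)·e^(rT) = (112.07 − 1.9447) · e^(0.0118·15/12)
= 110.1253 · e^0.014750 = 110.1253 × 1.014859 = £111.76

£111.76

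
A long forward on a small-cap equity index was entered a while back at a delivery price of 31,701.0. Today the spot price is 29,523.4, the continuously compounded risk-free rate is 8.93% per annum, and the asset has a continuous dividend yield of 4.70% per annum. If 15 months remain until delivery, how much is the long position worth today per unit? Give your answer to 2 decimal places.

Current fair forward for the remaining 15 months: F = S·e^((r − q)·T), (r − q) = 0.0893 − 0.0470 = 0.0423
F = 29523.4 · e^(0.0423 × 15/12) = 29523.4 × 1.05429785 = 31126.4571
Value of long forward = (F − K)·e^(−rT) = (31126.4571 − 31701.0) · e^(−0.0893·15/12)
= -574.5429 × 0.89437959 = -513.86

-513.86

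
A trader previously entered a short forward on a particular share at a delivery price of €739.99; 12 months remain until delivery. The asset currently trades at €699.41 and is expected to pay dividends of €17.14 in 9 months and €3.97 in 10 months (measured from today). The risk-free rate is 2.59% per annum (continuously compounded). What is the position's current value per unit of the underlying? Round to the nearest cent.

PV(remaining dividends) I = 17.14·e^(−0.0259·9/12) + 3.97·e^(−0.0259·10/12) = 20.6955
Current forward F = (S − I)·e^(rT) = (699.41 − 20.6955)·e^(0.0259·12/12) = 678.7145 × 1.026238 = 696.5226
Value (long) = (F − K)·e^(−rT) = (696.5226 − 739.99) × 0.974433 = -42.3561
Short position value = −(long value) = €42.36

€42.36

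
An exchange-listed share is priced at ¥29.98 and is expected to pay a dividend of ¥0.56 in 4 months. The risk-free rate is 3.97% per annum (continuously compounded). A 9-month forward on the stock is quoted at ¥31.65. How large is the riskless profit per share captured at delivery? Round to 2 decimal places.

¥1.33 per share

PV(dividends) I = 0.56·e^(−0.0397·4/12) = 0.5526
Fair forward F* = (S − I)·e^(rT) = (29.98 − 0.5526)·e^0.029775 = 29.4274 × 1.030223 = 30.3168
Market ¥31.65 > fair 30.3168: forward overpriced → cash-and-carry (borrow at r, buy the stock and collect the dividends, short the forward).
Profit at T = |F_mkt − F*| = |31.65 − 30.3168| = ¥1.33 per share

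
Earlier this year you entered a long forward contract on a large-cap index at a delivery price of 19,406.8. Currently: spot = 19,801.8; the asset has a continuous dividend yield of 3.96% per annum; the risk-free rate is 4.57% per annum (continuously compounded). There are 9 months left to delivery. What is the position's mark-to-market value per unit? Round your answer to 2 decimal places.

Current fair forward for the remaining 9 months: F = S·e^((r − q)·T), (r − q) = 0.0457 − 0.0396 = 0.0061
F = 19801.8 · e^(0.0061 × 9/12) = 19801.8 × 1.00458548 = 19892.6008
Value of long forward = (F − K)·e^(−rT) = (19892.6008 − 19406.8) · e^(−0.0457·9/12)
= 485.8008 × 0.96630573 = 469.43

469.43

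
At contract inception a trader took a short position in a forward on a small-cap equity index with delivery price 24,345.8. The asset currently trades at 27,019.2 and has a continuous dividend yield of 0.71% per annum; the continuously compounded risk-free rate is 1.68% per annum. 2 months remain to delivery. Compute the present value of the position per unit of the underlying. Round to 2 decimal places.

Current fair forward for the remaining 2 months: F = S·e^((r − q)·T), (r − q) = 0.0168 − 0.0071 = 0.0097
F = 27019.2 · e^(0.0097 × 2/12) = 27019.2 × 1.00161797 = 27062.9163
Value of long forward = (F − K)·e^(−rT) = (27062.9163 − 24345.8) · e^(−0.0168·2/12)
= 2717.1163 × 0.99720392 = 2709.52
Short position value = −(long value) = -2709.52

-2709.52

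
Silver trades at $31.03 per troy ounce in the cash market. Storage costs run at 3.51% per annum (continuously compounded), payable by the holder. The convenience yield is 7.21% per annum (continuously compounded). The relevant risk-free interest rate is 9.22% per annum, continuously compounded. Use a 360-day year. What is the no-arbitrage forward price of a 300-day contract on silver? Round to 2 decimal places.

Net carry = r + u − y = 0.0922 + 0.0351 − 0.0721 = 0.0552
F = S·e^((r+u−y)T) = 31.03 · e^(0.0552 × 300/360) = 31.03 · e^0.046000
= 31.03 × 1.047074 = $32.49 per troy ounce

$32.49 per troy ounce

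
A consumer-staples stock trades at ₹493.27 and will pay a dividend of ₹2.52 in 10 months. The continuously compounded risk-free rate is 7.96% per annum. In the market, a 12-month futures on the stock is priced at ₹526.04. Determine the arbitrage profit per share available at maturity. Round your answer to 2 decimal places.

₹5.55 per share

PV(dividends) I = 2.52·e^(−0.0796·10/12) = 2.3583
Fair futures F* = (S − I)·e^(rT) = (493.27 − 2.3583)·e^0.079600 = 490.9117 × 1.082854 = 531.5857
Market ₹526.04 < fair 531.5857: forward underpriced → reverse cash-and-carry (short the stock, invest proceeds at r, pay the dividends, go long the forward).
Profit at T = |F_mkt − F*| = |526.04 − 531.5857| = ₹5.55 per share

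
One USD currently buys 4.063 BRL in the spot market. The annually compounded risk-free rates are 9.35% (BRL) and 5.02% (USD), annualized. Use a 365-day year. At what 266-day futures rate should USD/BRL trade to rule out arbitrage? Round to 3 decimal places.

By covered interest parity, F = S · (1+r_BRL)^T / (1+r_USD)^T
= 4.063 × 1.067308 / 1.036340 = 4.063 × 1.029882
F = 4.184 BRL per USD

4.184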